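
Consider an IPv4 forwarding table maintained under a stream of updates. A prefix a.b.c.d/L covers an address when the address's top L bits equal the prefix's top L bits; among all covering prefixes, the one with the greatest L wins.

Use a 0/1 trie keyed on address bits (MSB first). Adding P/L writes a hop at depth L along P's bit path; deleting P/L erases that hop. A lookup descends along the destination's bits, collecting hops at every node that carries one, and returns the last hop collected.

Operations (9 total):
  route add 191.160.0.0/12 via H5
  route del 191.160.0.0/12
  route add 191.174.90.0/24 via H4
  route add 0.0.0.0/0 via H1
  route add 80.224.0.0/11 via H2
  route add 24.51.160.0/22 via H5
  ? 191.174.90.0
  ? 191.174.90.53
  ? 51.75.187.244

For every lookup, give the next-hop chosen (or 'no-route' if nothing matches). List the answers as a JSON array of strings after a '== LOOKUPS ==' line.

Apply in order:
  + 191.160.0.0/12 (H5) depth=12
  del 191.160.0.0/12 (clear depth 12)
  + 191.174.90.0/24 (H4) depth=24
  + 0.0.0.0/0 (H1) depth=0
  + 80.224.0.0/11 (H2) depth=11
  + 24.51.160.0/22 (H5) depth=22
  lookup 191.174.90.0: bits 101111111010111001011010 walk d0:H1→d1:-→d2:-→d3:-→d4:-→d5:-→d6:-→d7:-→d8:-→d9:-→d10:-→d11:-→d12:-→d13:-→d14:-→d15:-→d16:-→d17:-→d18:-→d19:-→d20:-→d21:-→d22:-→d23:-→d24:H4 -> H4
  lookup 191.174.90.53: bits 101111111010111001011010 walk d0:H1→d1:-→d2:-→d3:-→d4:-→d5:-→d6:-→d7:-→d8:-→d9:-→d10:-→d11:-→d12:-→d13:-→d14:-→d15:-→d16:-→d17:-→d18:-→d19:-→d20:-→d21:-→d22:-→d23:-→d24:H4 -> H4
  lookup 51.75.187.244: bits 00 walk d0:H1→d1:-→d2:- -> H1

== LOOKUPS ==
["H4","H4","H1"]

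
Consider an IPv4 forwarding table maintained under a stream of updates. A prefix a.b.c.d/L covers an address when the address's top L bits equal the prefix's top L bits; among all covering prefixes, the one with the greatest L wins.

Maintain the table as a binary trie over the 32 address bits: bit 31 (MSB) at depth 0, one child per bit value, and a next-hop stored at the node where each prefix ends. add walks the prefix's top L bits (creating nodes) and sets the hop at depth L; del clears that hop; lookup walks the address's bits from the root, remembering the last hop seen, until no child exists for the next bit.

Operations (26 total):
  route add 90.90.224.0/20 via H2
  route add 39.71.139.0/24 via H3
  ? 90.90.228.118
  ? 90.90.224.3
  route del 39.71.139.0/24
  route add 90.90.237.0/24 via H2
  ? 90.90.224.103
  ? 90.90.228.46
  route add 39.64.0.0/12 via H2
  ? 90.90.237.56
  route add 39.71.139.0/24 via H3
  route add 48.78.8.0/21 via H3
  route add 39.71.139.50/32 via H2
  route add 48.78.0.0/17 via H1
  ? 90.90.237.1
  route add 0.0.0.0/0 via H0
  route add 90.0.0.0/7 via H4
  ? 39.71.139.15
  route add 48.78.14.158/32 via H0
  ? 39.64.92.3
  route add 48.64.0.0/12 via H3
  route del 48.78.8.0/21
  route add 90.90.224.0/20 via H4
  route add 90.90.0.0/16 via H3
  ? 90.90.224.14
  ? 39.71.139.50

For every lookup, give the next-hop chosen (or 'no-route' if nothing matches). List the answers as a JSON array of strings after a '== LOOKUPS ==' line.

Apply in order:
  add 90.90.224.0/20 -> H2 at depth 20
  add 39.71.139.0/24 -> H3 at depth 24
  Q 90.90.228.118: descend 01011010010110101110 ; hops seen [H2] ; pick H2
  Q 90.90.224.3: descend 01011010010110101110 ; hops seen [H2] ; pick H2
  del 39.71.139.0/24 (clear depth 24)
  add 90.90.237.0/24 -> H2 at depth 24
  Q 90.90.224.103: descend 01011010010110101110 ; hops seen [H2] ; pick H2
  Q 90.90.228.46: descend 01011010010110101110 ; hops seen [H2] ; pick H2
  add 39.64.0.0/12 -> H2 at depth 12
  Q 90.90.237.56: descend 010110100101101011101101 ; hops seen [H2,H2] ; pick H2
  add 39.71.139.0/24 -> H3 at depth 24
  add 48.78.8.0/21 -> H3 at depth 21
  add 39.71.139.50/32 -> H2 at depth 32
  add 48.78.0.0/17 -> H1 at depth 17
  Q 90.90.237.1: descend 010110100101101011101101 ; hops seen [H2,H2] ; pick H2
  add 0.0.0.0/0 -> H0 at depth 0
  add 90.0.0.0/7 -> H4 at depth 7
  Q 39.71.139.15: descend 00100111010001111000101100 ; hops seen [H0,H2,H3] ; pick H3
  add 48.78.14.158/32 -> H0 at depth 32
  Q 39.64.92.3: descend 0010011101000 ; hops seen [H0,H2] ; pick H2
  add 48.64.0.0/12 -> H3 at depth 12
  del 48.78.8.0/21 (clear depth 21)
  add 90.90.224.0/20 -> H4 at depth 20
  add 90.90.0.0/16 -> H3 at depth 16
  Q 90.90.224.14: descend 01011010010110101110 ; hops seen [H0,H4,H3,H4] ; pick H4
  Q 39.71.139.50: descend 00100111010001111000101100110010 ; hops seen [H0,H2,H3,H2] ; pick H2

== LOOKUPS ==
["H2","H2","H2","H2","H2","H2","H3","H2","H4","H2"]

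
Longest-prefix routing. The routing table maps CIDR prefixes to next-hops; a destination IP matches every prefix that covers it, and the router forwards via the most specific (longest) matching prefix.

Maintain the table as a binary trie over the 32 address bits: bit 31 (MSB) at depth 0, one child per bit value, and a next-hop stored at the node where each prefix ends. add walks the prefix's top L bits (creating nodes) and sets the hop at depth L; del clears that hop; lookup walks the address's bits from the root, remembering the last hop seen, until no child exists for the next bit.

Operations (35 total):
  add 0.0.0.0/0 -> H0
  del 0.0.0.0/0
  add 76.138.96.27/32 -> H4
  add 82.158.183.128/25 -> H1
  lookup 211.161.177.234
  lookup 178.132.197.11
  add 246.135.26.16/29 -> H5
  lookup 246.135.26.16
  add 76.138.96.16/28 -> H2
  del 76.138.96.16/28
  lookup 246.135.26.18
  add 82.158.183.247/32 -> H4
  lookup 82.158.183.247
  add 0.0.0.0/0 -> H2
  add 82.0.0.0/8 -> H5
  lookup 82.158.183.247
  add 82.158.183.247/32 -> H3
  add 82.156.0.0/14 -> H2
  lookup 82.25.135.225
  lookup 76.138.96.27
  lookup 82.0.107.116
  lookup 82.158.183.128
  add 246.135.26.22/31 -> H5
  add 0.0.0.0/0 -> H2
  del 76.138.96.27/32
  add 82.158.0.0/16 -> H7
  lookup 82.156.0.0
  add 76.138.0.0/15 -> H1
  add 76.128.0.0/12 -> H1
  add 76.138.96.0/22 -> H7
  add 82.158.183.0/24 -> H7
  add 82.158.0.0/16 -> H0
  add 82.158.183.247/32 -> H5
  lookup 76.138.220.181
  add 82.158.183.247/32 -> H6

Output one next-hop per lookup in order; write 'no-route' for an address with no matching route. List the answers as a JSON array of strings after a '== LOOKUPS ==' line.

Trace:
  + 0.0.0.0/0 (H0) depth=0
  - 0.0.0.0/0 clear@0
  + 76.138.96.27/32 (H4) depth=32
  + 82.158.183.128/25 (H1) depth=25
  lookup 211.161.177.234: bits ε walk d0:- -> no-route
  lookup 178.132.197.11: bits ε walk d0:- -> no-route
  + 246.135.26.16/29 (H5) depth=29
  lookup 246.135.26.16: bits 11110110100001110001101000010 walk d0:-→d1:-→d2:-→d3:-→d4:-→d5:-→d6:-→d7:-→d8:-→d9:-→d10:-→d11:-→d12:-→d13:-→d14:-→d15:-→d16:-→d17:-→d18:-→d19:-→d20:-→d21:-→d22:-→d23:-→d24:-→d25:-→d26:-→d27:-→d28:-→d29:H5 -> H5
  + 76.138.96.16/28 (H2) depth=28
  - 76.138.96.16/28 clear@28
  lookup 246.135.26.18: bits 11110110100001110001101000010 walk d0:-→d1:-→d2:-→d3:-→d4:-→d5:-→d6:-→d7:-→d8:-→d9:-→d10:-→d11:-→d12:-→d13:-→d14:-→d15:-→d16:-→d17:-→d18:-→d19:-→d20:-→d21:-→d22:-→d23:-→d24:-→d25:-→d26:-→d27:-→d28:-→d29:H5 -> H5
  + 82.158.183.247/32 (H4) depth=32
  lookup 82.158.183.247: bits 01010010100111101011011111110111 walk d0:-→d1:-→d2:-→d3:-→d4:-→d5:-→d6:-→d7:-→d8:-→d9:-→d10:-→d11:-→d12:-→d13:-→d14:-→d15:-→d16:-→d17:-→d18:-→d19:-→d20:-→d21:-→d22:-→d23:-→d24:-→d25:H1→d26:-→d27:-→d28:-→d29:-→d30:-→d31:-→d32:H4 -> H4
  + 0.0.0.0/0 (H2) depth=0
  + 82.0.0.0/8 (H5) depth=8
  lookup 82.158.183.247: bits 01010010100111101011011111110111 walk d0:H2→d1:-→d2:-→d3:-→d4:-→d5:-→d6:-→d7:-→d8:H5→d9:-→d10:-→d11:-→d12:-→d13:-→d14:-→d15:-→d16:-→d17:-→d18:-→d19:-→d20:-→d21:-→d22:-→d23:-→d24:-→d25:H1→d26:-→d27:-→d28:-→d29:-→d30:-→d31:-→d32:H4 -> H4
  + 82.158.183.247/32 (H3) depth=32
  + 82.156.0.0/14 (H2) depth=14
  lookup 82.25.135.225: bits 01010010 walk d0:H2→d1:-→d2:-→d3:-→d4:-→d5:-→d6:-→d7:-→d8:H5 -> H5
  lookup 76.138.96.27: bits 01001100100010100110000000011011 walk d0:H2→d1:-→d2:-→d3:-→d4:-→d5:-→d6:-→d7:-→d8:-→d9:-→d10:-→d11:-→d12:-→d13:-→d14:-→d15:-→d16:-→d17:-→d18:-→d19:-→d20:-→d21:-→d22:-→d23:-→d24:-→d25:-→d26:-→d27:-→d28:-→d29:-→d30:-→d31:-→d32:H4 -> H4
  lookup 82.0.107.116: bits 01010010 walk d0:H2→d1:-→d2:-→d3:-→d4:-→d5:-→d6:-→d7:-→d8:H5 -> H5
  lookup 82.158.183.128: bits 0101001010011110101101111 walk d0:H2→d1:-→d2:-→d3:-→d4:-→d5:-→d6:-→d7:-→d8:H5→d9:-→d10:-→d11:-→d12:-→d13:-→d14:H2→d15:-→d16:-→d17:-→d18:-→d19:-→d20:-→d21:-→d22:-→d23:-→d24:-→d25:H1 -> H1
  + 246.135.26.22/31 (H5) depth=31
  + 0.0.0.0/0 (H2) depth=0
  - 76.138.96.27/32 clear@32
  + 82.158.0.0/16 (H7) depth=16
  lookup 82.156.0.0: bits 01010010100111 walk d0:H2→d1:-→d2:-→d3:-→d4:-→d5:-→d6:-→d7:-→d8:H5→d9:-→d10:-→d11:-→d12:-→d13:-→d14:H2 -> H2
  + 76.138.0.0/15 (H1) depth=15
  + 76.128.0.0/12 (H1) depth=12
  + 76.138.96.0/22 (H7) depth=22
  + 82.158.183.0/24 (H7) depth=24
  + 82.158.0.0/16 (H0) depth=16
  + 82.158.183.247/32 (H5) depth=32
  lookup 76.138.220.181: bits 0100110010001010 walk d0:H2→d1:-→d2:-→d3:-→d4:-→d5:-→d6:-→d7:-→d8:-→d9:-→d10:-→d11:-→d12:H1→d13:-→d14:-→d15:H1→d16:- -> H1
  + 82.158.183.247/32 (H6) depth=32

== LOOKUPS ==
["no-route","no-route","H5","H5","H4","H4","H5","H4","H5","H1","H2","H1"]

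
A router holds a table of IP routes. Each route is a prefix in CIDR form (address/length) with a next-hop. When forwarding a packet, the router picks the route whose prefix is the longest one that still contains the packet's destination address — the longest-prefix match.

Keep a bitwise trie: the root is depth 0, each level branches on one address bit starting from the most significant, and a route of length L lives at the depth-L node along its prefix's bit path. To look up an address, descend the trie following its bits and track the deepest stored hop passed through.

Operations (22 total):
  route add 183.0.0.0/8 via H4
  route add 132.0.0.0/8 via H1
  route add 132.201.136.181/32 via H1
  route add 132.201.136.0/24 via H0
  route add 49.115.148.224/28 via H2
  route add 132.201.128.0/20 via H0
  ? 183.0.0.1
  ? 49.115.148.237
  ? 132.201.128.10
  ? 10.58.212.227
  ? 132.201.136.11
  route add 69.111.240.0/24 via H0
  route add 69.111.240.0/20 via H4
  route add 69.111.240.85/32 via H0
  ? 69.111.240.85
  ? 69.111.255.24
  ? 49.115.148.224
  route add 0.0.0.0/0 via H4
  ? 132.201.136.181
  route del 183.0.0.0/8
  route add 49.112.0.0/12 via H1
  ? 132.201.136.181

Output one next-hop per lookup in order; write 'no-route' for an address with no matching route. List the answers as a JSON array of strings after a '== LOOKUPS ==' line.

Trace:
  + 183.0.0.0/8 (H4) depth=8
  + 132.0.0.0/8 (H1) depth=8
  + 132.201.136.181/32 (H1) depth=32
  + 132.201.136.0/24 (H0) depth=24
  + 49.115.148.224/28 (H2) depth=28
  + 132.201.128.0/20 (H0) depth=20
  ? 183.0.0.1  path d0:-→d1:-→d2:-→d3:-→d4:-→d5:-→d6:-→d7:-→d8:H4  best=H4
  ? 49.115.148.237  path d0:-→d1:-→d2:-→d3:-→d4:-→d5:-→d6:-→d7:-→d8:-→d9:-→d10:-→d11:-→d12:-→d13:-→d14:-→d15:-→d16:-→d17:-→d18:-→d19:-→d20:-→d21:-→d22:-→d23:-→d24:-→d25:-→d26:-→d27:-→d28:H2  best=H2
  ? 132.201.128.10  path d0:-→d1:-→d2:-→d3:-→d4:-→d5:-→d6:-→d7:-→d8:H1→d9:-→d10:-→d11:-→d12:-→d13:-→d14:-→d15:-→d16:-→d17:-→d18:-→d19:-→d20:H0  best=H0
  ? 10.58.212.227  path d0:-→d1:-→d2:-  best=no-route
  ? 132.201.136.11  path d0:-→d1:-→d2:-→d3:-→d4:-→d5:-→d6:-→d7:-→d8:H1→d9:-→d10:-→d11:-→d12:-→d13:-→d14:-→d15:-→d16:-→d17:-→d18:-→d19:-→d20:H0→d21:-→d22:-→d23:-→d24:H0  best=H0
  + 69.111.240.0/24 (H0) depth=24
  + 69.111.240.0/20 (H4) depth=20
  + 69.111.240.85/32 (H0) depth=32
  ? 69.111.240.85  path d0:-→d1:-→d2:-→d3:-→d4:-→d5:-→d6:-→d7:-→d8:-→d9:-→d10:-→d11:-→d12:-→d13:-→d14:-→d15:-→d16:-→d17:-→d18:-→d19:-→d20:H4→d21:-→d22:-→d23:-→d24:H0→d25:-→d26:-→d27:-→d28:-→d29:-→d30:-→d31:-→d32:H0  best=H0
  ? 69.111.255.24  path d0:-→d1:-→d2:-→d3:-→d4:-→d5:-→d6:-→d7:-→d8:-→d9:-→d10:-→d11:-→d12:-→d13:-→d14:-→d15:-→d16:-→d17:-→d18:-→d19:-→d20:H4  best=H4
  ? 49.115.148.224  path d0:-→d1:-→d2:-→d3:-→d4:-→d5:-→d6:-→d7:-→d8:-→d9:-→d10:-→d11:-→d12:-→d13:-→d14:-→d15:-→d16:-→d17:-→d18:-→d19:-→d20:-→d21:-→d22:-→d23:-→d24:-→d25:-→d26:-→d27:-→d28:H2  best=H2
  + 0.0.0.0/0 (H4) depth=0
  ? 132.201.136.181  path d0:H4→d1:-→d2:-→d3:-→d4:-→d5:-→d6:-→d7:-→d8:H1→d9:-→d10:-→d11:-→d12:-→d13:-→d14:-→d15:-→d16:-→d17:-→d18:-→d19:-→d20:H0→d21:-→d22:-→d23:-→d24:H0→d25:-→d26:-→d27:-→d28:-→d29:-→d30:-→d31:-→d32:H1  best=H1
  - 183.0.0.0/8 clear@8
  + 49.112.0.0/12 (H1) depth=12
  ? 132.201.136.181  path d0:H4→d1:-→d2:-→d3:-→d4:-→d5:-→d6:-→d7:-→d8:H1→d9:-→d10:-→d11:-→d12:-→d13:-→d14:-→d15:-→d16:-→d17:-→d18:-→d19:-→d20:H0→d21:-→d22:-→d23:-→d24:H0→d25:-→d26:-→d27:-→d28:-→d29:-→d30:-→d31:-→d32:H1  best=H1

== LOOKUPS ==
["H4","H2","H0","no-route","H0","H0","H4","H2","H1","H1"]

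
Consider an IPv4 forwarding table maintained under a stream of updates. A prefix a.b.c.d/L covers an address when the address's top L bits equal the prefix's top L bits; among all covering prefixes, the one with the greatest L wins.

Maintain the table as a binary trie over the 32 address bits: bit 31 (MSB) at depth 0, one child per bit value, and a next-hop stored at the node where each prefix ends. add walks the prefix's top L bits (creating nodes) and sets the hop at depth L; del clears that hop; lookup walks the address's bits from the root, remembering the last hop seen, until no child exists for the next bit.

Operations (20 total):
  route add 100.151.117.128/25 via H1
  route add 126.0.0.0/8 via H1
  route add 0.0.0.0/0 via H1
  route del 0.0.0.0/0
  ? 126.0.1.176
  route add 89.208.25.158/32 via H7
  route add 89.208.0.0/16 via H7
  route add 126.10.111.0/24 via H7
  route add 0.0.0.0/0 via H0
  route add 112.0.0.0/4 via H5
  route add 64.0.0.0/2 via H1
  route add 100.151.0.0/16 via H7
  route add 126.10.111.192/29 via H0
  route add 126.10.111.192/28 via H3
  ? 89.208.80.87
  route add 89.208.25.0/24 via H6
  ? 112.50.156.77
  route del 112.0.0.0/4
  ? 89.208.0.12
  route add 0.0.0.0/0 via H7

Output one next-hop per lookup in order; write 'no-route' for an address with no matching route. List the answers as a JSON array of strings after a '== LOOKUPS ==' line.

Apply in order:
  + 100.151.117.128/25 (H1) depth=25
  + 126.0.0.0/8 (H1) depth=8
  + 0.0.0.0/0 (H1) depth=0
  del 0.0.0.0/0 (clear depth 0)
  lookup 126.0.1.176: bits 01111110 walk d0:-→d1:-→d2:-→d3:-→d4:-→d5:-→d6:-→d7:-→d8:H1 -> H1
  + 89.208.25.158/32 (H7) depth=32
  + 89.208.0.0/16 (H7) depth=16
  + 126.10.111.0/24 (H7) depth=24
  + 0.0.0.0/0 (H0) depth=0
  + 112.0.0.0/4 (H5) depth=4
  + 64.0.0.0/2 (H1) depth=2
  + 100.151.0.0/16 (H7) depth=16
  + 126.10.111.192/29 (H0) depth=29
  + 126.10.111.192/28 (H3) depth=28
  lookup 89.208.80.87: bits 01011001110100000 walk d0:H0→d1:-→d2:H1→d3:-→d4:-→d5:-→d6:-→d7:-→d8:-→d9:-→d10:-→d11:-→d12:-→d13:-→d14:-→d15:-→d16:H7→d17:- -> H7
  + 89.208.25.0/24 (H6) depth=24
  lookup 112.50.156.77: bits 0111 walk d0:H0→d1:-→d2:H1→d3:-→d4:H5 -> H5
  del 112.0.0.0/4 (clear depth 4)
  lookup 89.208.0.12: bits 0101100111010000000 walk d0:H0→d1:-→d2:H1→d3:-→d4:-→d5:-→d6:-→d7:-→d8:-→d9:-→d10:-→d11:-→d12:-→d13:-→d14:-→d15:-→d16:H7→d17:-→d18:-→d19:- -> H7
  + 0.0.0.0/0 (H7) depth=0

== LOOKUPS ==
["H1","H7","H5","H7"]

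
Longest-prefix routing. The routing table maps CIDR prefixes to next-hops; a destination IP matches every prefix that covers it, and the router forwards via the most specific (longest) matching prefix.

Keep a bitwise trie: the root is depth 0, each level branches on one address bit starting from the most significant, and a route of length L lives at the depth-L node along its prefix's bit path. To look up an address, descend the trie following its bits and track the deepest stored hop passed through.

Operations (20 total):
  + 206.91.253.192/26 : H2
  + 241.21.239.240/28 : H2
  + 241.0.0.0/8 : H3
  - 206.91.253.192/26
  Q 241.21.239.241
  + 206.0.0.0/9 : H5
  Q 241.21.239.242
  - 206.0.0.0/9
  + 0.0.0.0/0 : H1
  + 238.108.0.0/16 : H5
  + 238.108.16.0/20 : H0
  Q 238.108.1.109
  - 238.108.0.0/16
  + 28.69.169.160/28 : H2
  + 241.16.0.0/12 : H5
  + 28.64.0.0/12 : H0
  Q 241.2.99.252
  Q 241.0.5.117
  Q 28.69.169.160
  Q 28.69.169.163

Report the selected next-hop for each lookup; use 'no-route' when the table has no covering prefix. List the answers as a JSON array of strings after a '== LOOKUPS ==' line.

Process each operation:
  add 206.91.253.192/26 -> H2 at depth 26
  add 241.21.239.240/28 -> H2 at depth 28
  add 241.0.0.0/8 -> H3 at depth 8
  - 206.91.253.192/26 clear@26
  Q 241.21.239.241: descend 1111000100010101111011111111 ; hops seen [H3,H2] ; pick H2
  add 206.0.0.0/9 -> H5 at depth 9
  Q 241.21.239.242: descend 1111000100010101111011111111 ; hops seen [H3,H2] ; pick H2
  - 206.0.0.0/9 clear@9
  add 0.0.0.0/0 -> H1 at depth 0
  add 238.108.0.0/16 -> H5 at depth 16
  add 238.108.16.0/20 -> H0 at depth 20
  Q 238.108.1.109: descend 1110111001101100000 ; hops seen [H1,H5] ; pick H5
  - 238.108.0.0/16 clear@16
  add 28.69.169.160/28 -> H2 at depth 28
  add 241.16.0.0/12 -> H5 at depth 12
  add 28.64.0.0/12 -> H0 at depth 12
  Q 241.2.99.252: descend 11110001000 ; hops seen [H1,H3] ; pick H3
  Q 241.0.5.117: descend 11110001000 ; hops seen [H1,H3] ; pick H3
  Q 28.69.169.160: descend 0001110001000101101010011010 ; hops seen [H1,H0,H2] ; pick H2
  Q 28.69.169.163: descend 0001110001000101101010011010 ; hops seen [H1,H0,H2] ; pick H2

== LOOKUPS ==
["H2","H2","H5","H3","H3","H2","H2"]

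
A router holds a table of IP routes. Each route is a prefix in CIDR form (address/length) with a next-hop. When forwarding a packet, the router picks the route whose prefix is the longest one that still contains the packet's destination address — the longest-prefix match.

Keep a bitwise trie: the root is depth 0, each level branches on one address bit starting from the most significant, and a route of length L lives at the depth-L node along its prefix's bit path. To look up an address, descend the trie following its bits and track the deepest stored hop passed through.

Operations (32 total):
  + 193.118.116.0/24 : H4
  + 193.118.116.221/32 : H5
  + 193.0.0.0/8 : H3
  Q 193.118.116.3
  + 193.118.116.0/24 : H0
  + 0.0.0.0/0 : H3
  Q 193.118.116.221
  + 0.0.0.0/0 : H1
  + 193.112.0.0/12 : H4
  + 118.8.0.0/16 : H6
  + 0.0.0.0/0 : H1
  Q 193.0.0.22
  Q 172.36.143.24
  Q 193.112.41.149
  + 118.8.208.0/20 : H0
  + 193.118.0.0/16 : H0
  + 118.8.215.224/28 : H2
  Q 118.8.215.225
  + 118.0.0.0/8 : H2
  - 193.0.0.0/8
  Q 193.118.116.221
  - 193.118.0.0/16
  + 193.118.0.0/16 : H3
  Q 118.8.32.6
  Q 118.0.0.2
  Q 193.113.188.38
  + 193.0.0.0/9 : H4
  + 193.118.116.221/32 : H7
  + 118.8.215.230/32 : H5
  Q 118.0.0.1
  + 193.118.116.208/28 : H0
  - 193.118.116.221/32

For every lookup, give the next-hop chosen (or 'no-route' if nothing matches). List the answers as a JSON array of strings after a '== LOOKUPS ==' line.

Apply in order:
  add 193.118.116.0/24 -> H4 at depth 24
  add 193.118.116.221/32 -> H5 at depth 32
  add 193.0.0.0/8 -> H3 at depth 8
  lookup 193.118.116.3: bits 110000010111011001110100 walk d0:-→d1:-→d2:-→d3:-→d4:-→d5:-→d6:-→d7:-→d8:H3→d9:-→d10:-→d11:-→d12:-→d13:-→d14:-→d15:-→d16:-→d17:-→d18:-→d19:-→d20:-→d21:-→d22:-→d23:-→d24:H4 -> H4
  add 193.118.116.0/24 -> H0 at depth 24
  add 0.0.0.0/0 -> H3 at depth 0
  lookup 193.118.116.221: bits 11000001011101100111010011011101 walk d0:H3→d1:-→d2:-→d3:-→d4:-→d5:-→d6:-→d7:-→d8:H3→d9:-→d10:-→d11:-→d12:-→d13:-→d14:-→d15:-→d16:-→d17:-→d18:-→d19:-→d20:-→d21:-→d22:-→d23:-→d24:H0→d25:-→d26:-→d27:-→d28:-→d29:-→d30:-→d31:-→d32:H5 -> H5
  add 0.0.0.0/0 -> H1 at depth 0
  add 193.112.0.0/12 -> H4 at depth 12
  add 118.8.0.0/16 -> H6 at depth 16
  add 0.0.0.0/0 -> H1 at depth 0
  lookup 193.0.0.22: bits 110000010 walk d0:H1→d1:-→d2:-→d3:-→d4:-→d5:-→d6:-→d7:-→d8:H3→d9:- -> H3
  lookup 172.36.143.24: bits 1 walk d0:H1→d1:- -> H1
  lookup 193.112.41.149: bits 1100000101110 walk d0:H1→d1:-→d2:-→d3:-→d4:-→d5:-→d6:-→d7:-→d8:H3→d9:-→d10:-→d11:-→d12:H4→d13:- -> H4
  add 118.8.208.0/20 -> H0 at depth 20
  add 193.118.0.0/16 -> H0 at depth 16
  add 118.8.215.224/28 -> H2 at depth 28
  lookup 118.8.215.225: bits 0111011000001000110101111110 walk d0:H1→d1:-→d2:-→d3:-→d4:-→d5:-→d6:-→d7:-→d8:-→d9:-→d10:-→d11:-→d12:-→d13:-→d14:-→d15:-→d16:H6→d17:-→d18:-→d19:-→d20:H0→d21:-→d22:-→d23:-→d24:-→d25:-→d26:-→d27:-→d28:H2 -> H2
  add 118.0.0.0/8 -> H2 at depth 8
  - 193.0.0.0/8 clear@8
  lookup 193.118.116.221: bits 11000001011101100111010011011101 walk d0:H1→d1:-→d2:-→d3:-→d4:-→d5:-→d6:-→d7:-→d8:-→d9:-→d10:-→d11:-→d12:H4→d13:-→d14:-→d15:-→d16:H0→d17:-→d18:-→d19:-→d20:-→d21:-→d22:-→d23:-→d24:H0→d25:-→d26:-→d27:-→d28:-→d29:-→d30:-→d31:-→d32:H5 -> H5
  - 193.118.0.0/16 clear@16
  add 193.118.0.0/16 -> H3 at depth 16
  lookup 118.8.32.6: bits 0111011000001000 walk d0:H1→d1:-→d2:-→d3:-→d4:-→d5:-→d6:-→d7:-→d8:H2→d9:-→d10:-→d11:-→d12:-→d13:-→d14:-→d15:-→d16:H6 -> H6
  lookup 118.0.0.2: bits 011101100000 walk d0:H1→d1:-→d2:-→d3:-→d4:-→d5:-→d6:-→d7:-→d8:H2→d9:-→d10:-→d11:-→d12:- -> H2
  lookup 193.113.188.38: bits 1100000101110 walk d0:H1→d1:-→d2:-→d3:-→d4:-→d5:-→d6:-→d7:-→d8:-→d9:-→d10:-→d11:-→d12:H4→d13:- -> H4
  add 193.0.0.0/9 -> H4 at depth 9
  add 193.118.116.221/32 -> H7 at depth 32
  add 118.8.215.230/32 -> H5 at depth 32
  lookup 118.0.0.1: bits 011101100000 walk d0:H1→d1:-→d2:-→d3:-→d4:-→d5:-→d6:-→d7:-→d8:H2→d9:-→d10:-→d11:-→d12:- -> H2
  add 193.118.116.208/28 -> H0 at depth 28
  - 193.118.116.221/32 clear@32

== LOOKUPS ==
["H4","H5","H3","H1","H4","H2","H5","H6","H2","H4","H2"]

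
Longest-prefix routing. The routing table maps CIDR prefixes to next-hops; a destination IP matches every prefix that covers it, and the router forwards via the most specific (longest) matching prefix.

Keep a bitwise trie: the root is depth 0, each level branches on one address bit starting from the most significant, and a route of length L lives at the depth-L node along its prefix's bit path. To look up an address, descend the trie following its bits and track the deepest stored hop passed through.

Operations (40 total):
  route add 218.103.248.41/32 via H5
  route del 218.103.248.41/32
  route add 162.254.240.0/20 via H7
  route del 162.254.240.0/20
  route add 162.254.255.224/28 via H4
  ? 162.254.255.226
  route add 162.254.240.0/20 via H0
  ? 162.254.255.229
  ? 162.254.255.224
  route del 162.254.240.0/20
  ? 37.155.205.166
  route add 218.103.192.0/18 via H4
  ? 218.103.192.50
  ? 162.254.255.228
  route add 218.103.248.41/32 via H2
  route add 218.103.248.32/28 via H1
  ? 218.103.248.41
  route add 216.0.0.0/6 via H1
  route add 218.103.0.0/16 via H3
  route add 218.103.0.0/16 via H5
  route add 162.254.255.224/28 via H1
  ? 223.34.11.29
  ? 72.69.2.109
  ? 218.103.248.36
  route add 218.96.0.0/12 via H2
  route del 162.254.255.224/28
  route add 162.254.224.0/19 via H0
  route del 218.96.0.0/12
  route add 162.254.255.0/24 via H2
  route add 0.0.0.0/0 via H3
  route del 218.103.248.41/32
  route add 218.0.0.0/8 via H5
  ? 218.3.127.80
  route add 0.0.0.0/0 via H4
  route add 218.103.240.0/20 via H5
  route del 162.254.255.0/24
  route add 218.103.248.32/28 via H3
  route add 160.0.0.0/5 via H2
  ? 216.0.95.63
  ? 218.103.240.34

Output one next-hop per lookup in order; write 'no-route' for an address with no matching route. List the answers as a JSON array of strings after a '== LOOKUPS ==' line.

Process each operation:
  add 218.103.248.41/32 -> H5 at depth 32
  - 218.103.248.41/32 clear@32
  add 162.254.240.0/20 -> H7 at depth 20
  - 162.254.240.0/20 clear@20
  add 162.254.255.224/28 -> H4 at depth 28
  Q 162.254.255.226: descend 1010001011111110111111111110 ; hops seen [H4] ; pick H4
  add 162.254.240.0/20 -> H0 at depth 20
  Q 162.254.255.229: descend 1010001011111110111111111110 ; hops seen [H0,H4] ; pick H4
  Q 162.254.255.224: descend 1010001011111110111111111110 ; hops seen [H0,H4] ; pick H4
  - 162.254.240.0/20 clear@20
  Q 37.155.205.166: descend ε ; hops seen [∅] ; pick no-route
  add 218.103.192.0/18 -> H4 at depth 18
  Q 218.103.192.50: descend 110110100110011111 ; hops seen [H4] ; pick H4
  Q 162.254.255.228: descend 1010001011111110111111111110 ; hops seen [H4] ; pick H4
  add 218.103.248.41/32 -> H2 at depth 32
  add 218.103.248.32/28 -> H1 at depth 28
  Q 218.103.248.41: descend 11011010011001111111100000101001 ; hops seen [H4,H1,H2] ; pick H2
  add 216.0.0.0/6 -> H1 at depth 6
  add 218.103.0.0/16 -> H3 at depth 16
  add 218.103.0.0/16 -> H5 at depth 16
  add 162.254.255.224/28 -> H1 at depth 28
  Q 223.34.11.29: descend 11011 ; hops seen [∅] ; pick no-route
  Q 72.69.2.109: descend ε ; hops seen [∅] ; pick no-route
  Q 218.103.248.36: descend 1101101001100111111110000010 ; hops seen [H1,H5,H4,H1] ; pick H1
  add 218.96.0.0/12 -> H2 at depth 12
  - 162.254.255.224/28 clear@28
  add 162.254.224.0/19 -> H0 at depth 19
  - 218.96.0.0/12 clear@12
  add 162.254.255.0/24 -> H2 at depth 24
  add 0.0.0.0/0 -> H3 at depth 0
  - 218.103.248.41/32 clear@32
  add 218.0.0.0/8 -> H5 at depth 8
  Q 218.3.127.80: descend 110110100 ; hops seen [H3,H1,H5] ; pick H5
  add 0.0.0.0/0 -> H4 at depth 0
  add 218.103.240.0/20 -> H5 at depth 20
  - 162.254.255.0/24 clear@24
  add 218.103.248.32/28 -> H3 at depth 28
  add 160.0.0.0/5 -> H2 at depth 5
  Q 216.0.95.63: descend 110110 ; hops seen [H4,H1] ; pick H1
  Q 218.103.240.34: descend 11011010011001111111 ; hops seen [H4,H1,H5,H5,H4,H5] ; pick H5

== LOOKUPS ==
["H4","H4","H4","no-route","H4","H4","H2","no-route","no-route","H1","H5","H1","H5"]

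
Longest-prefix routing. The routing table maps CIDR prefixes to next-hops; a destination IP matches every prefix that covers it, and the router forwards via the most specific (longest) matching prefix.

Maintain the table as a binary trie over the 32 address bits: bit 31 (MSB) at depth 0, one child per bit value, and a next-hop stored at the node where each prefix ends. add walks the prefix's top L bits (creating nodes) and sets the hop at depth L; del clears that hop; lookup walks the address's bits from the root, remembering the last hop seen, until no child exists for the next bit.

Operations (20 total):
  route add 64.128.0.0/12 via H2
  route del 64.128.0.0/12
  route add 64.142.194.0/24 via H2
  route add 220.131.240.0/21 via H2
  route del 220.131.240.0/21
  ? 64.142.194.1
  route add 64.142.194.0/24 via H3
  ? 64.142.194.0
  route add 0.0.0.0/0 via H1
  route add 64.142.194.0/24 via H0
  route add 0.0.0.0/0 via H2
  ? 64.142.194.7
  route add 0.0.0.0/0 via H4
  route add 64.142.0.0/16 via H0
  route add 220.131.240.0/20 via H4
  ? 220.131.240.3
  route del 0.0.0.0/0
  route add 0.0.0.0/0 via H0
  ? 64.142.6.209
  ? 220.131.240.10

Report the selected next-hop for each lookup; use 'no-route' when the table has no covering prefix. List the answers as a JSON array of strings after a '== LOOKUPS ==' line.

Trace:
  add 64.128.0.0/12 -> H2 at depth 12
  del 64.128.0.0/12 (clear depth 12)
  add 64.142.194.0/24 -> H2 at depth 24
  add 220.131.240.0/21 -> H2 at depth 21
  del 220.131.240.0/21 (clear depth 21)
  lookup 64.142.194.1: bits 010000001000111011000010 walk d0:-→d1:-→d2:-→d3:-→d4:-→d5:-→d6:-→d7:-→d8:-→d9:-→d10:-→d11:-→d12:-→d13:-→d14:-→d15:-→d16:-→d17:-→d18:-→d19:-→d20:-→d21:-→d22:-→d23:-→d24:H2 -> H2
  add 64.142.194.0/24 -> H3 at depth 24
  lookup 64.142.194.0: bits 010000001000111011000010 walk d0:-→d1:-→d2:-→d3:-→d4:-→d5:-→d6:-→d7:-→d8:-→d9:-→d10:-→d11:-→d12:-→d13:-→d14:-→d15:-→d16:-→d17:-→d18:-→d19:-→d20:-→d21:-→d22:-→d23:-→d24:H3 -> H3
  add 0.0.0.0/0 -> H1 at depth 0
  add 64.142.194.0/24 -> H0 at depth 24
  add 0.0.0.0/0 -> H2 at depth 0
  lookup 64.142.194.7: bits 010000001000111011000010 walk d0:H2→d1:-→d2:-→d3:-→d4:-→d5:-→d6:-→d7:-→d8:-→d9:-→d10:-→d11:-→d12:-→d13:-→d14:-→d15:-→d16:-→d17:-→d18:-→d19:-→d20:-→d21:-→d22:-→d23:-→d24:H0 -> H0
  add 0.0.0.0/0 -> H4 at depth 0
  add 64.142.0.0/16 -> H0 at depth 16
  add 220.131.240.0/20 -> H4 at depth 20
  lookup 220.131.240.3: bits 110111001000001111110 walk d0:H4→d1:-→d2:-→d3:-→d4:-→d5:-→d6:-→d7:-→d8:-→d9:-→d10:-→d11:-→d12:-→d13:-→d14:-→d15:-→d16:-→d17:-→d18:-→d19:-→d20:H4→d21:- -> H4
  del 0.0.0.0/0 (clear depth 0)
  add 0.0.0.0/0 -> H0 at depth 0
  lookup 64.142.6.209: bits 0100000010001110 walk d0:H0→d1:-→d2:-→d3:-→d4:-→d5:-→d6:-→d7:-→d8:-→d9:-→d10:-→d11:-→d12:-→d13:-→d14:-→d15:-→d16:H0 -> H0
  lookup 220.131.240.10: bits 110111001000001111110 walk d0:H0→d1:-→d2:-→d3:-→d4:-→d5:-→d6:-→d7:-→d8:-→d9:-→d10:-→d11:-→d12:-→d13:-→d14:-→d15:-→d16:-→d17:-→d18:-→d19:-→d20:H4→d21:- -> H4

== LOOKUPS ==
["H2","H3","H0","H4","H0","H4"]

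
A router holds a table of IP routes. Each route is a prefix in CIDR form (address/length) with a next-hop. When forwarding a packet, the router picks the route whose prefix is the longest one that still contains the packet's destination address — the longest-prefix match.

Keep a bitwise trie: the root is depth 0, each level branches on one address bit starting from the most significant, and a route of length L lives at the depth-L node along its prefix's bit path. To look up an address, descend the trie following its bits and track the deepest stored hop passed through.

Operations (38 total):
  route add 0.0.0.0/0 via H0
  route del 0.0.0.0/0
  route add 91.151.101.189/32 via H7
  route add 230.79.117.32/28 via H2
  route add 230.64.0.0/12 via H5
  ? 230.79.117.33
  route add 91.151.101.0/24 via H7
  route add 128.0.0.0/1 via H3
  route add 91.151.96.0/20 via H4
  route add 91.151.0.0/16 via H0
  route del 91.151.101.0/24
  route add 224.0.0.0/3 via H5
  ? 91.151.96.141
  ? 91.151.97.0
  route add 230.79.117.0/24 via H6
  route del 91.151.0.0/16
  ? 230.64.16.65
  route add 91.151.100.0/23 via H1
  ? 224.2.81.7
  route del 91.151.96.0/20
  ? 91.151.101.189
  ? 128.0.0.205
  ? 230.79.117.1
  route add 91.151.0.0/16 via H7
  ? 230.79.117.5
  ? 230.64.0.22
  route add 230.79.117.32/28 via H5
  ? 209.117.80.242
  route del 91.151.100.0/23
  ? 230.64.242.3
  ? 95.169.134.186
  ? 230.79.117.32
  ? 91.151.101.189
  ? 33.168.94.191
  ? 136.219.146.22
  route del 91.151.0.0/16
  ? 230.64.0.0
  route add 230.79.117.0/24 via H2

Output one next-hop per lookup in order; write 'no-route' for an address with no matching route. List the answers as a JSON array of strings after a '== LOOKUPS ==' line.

Apply in order:
  add 0.0.0.0/0 -> H0 at depth 0
  - 0.0.0.0/0 clear@0
  add 91.151.101.189/32 -> H7 at depth 32
  add 230.79.117.32/28 -> H2 at depth 28
  add 230.64.0.0/12 -> H5 at depth 12
  lookup 230.79.117.33: bits 1110011001001111011101010010 walk d0:-→d1:-→d2:-→d3:-→d4:-→d5:-→d6:-→d7:-→d8:-→d9:-→d10:-→d11:-→d12:H5→d13:-→d14:-→d15:-→d16:-→d17:-→d18:-→d19:-→d20:-→d21:-→d22:-→d23:-→d24:-→d25:-→d26:-→d27:-→d28:H2 -> H2
  add 91.151.101.0/24 -> H7 at depth 24
  add 128.0.0.0/1 -> H3 at depth 1
  add 91.151.96.0/20 -> H4 at depth 20
  add 91.151.0.0/16 -> H0 at depth 16
  - 91.151.101.0/24 clear@24
  add 224.0.0.0/3 -> H5 at depth 3
  lookup 91.151.96.141: bits 010110111001011101100 walk d0:-→d1:-→d2:-→d3:-→d4:-→d5:-→d6:-→d7:-→d8:-→d9:-→d10:-→d11:-→d12:-→d13:-→d14:-→d15:-→d16:H0→d17:-→d18:-→d19:-→d20:H4→d21:- -> H4
  lookup 91.151.97.0: bits 010110111001011101100 walk d0:-→d1:-→d2:-→d3:-→d4:-→d5:-→d6:-→d7:-→d8:-→d9:-→d10:-→d11:-→d12:-→d13:-→d14:-→d15:-→d16:H0→d17:-→d18:-→d19:-→d20:H4→d21:- -> H4
  add 230.79.117.0/24 -> H6 at depth 24
  - 91.151.0.0/16 clear@16
  lookup 230.64.16.65: bits 111001100100 walk d0:-→d1:H3→d2:-→d3:H5→d4:-→d5:-→d6:-→d7:-→d8:-→d9:-→d10:-→d11:-→d12:H5 -> H5
  add 91.151.100.0/23 -> H1 at depth 23
  lookup 224.2.81.7: bits 11100 walk d0:-→d1:H3→d2:-→d3:H5→d4:-→d5:- -> H5
  - 91.151.96.0/20 clear@20
  lookup 91.151.101.189: bits 01011011100101110110010110111101 walk d0:-→d1:-→d2:-→d3:-→d4:-→d5:-→d6:-→d7:-→d8:-→d9:-→d10:-→d11:-→d12:-→d13:-→d14:-→d15:-→d16:-→d17:-→d18:-→d19:-→d20:-→d21:-→d22:-→d23:H1→d24:-→d25:-→d26:-→d27:-→d28:-→d29:-→d30:-→d31:-→d32:H7 -> H7
  lookup 128.0.0.205: bits 1 walk d0:-→d1:H3 -> H3
  lookup 230.79.117.1: bits 11100110010011110111010100 walk d0:-→d1:H3→d2:-→d3:H5→d4:-→d5:-→d6:-→d7:-→d8:-→d9:-→d10:-→d11:-→d12:H5→d13:-→d14:-→d15:-→d16:-→d17:-→d18:-→d19:-→d20:-→d21:-→d22:-→d23:-→d24:H6→d25:-→d26:- -> H6
  add 91.151.0.0/16 -> H7 at depth 16
  lookup 230.79.117.5: bits 11100110010011110111010100 walk d0:-→d1:H3→d2:-→d3:H5→d4:-→d5:-→d6:-→d7:-→d8:-→d9:-→d10:-→d11:-→d12:H5→d13:-→d14:-→d15:-→d16:-→d17:-→d18:-→d19:-→d20:-→d21:-→d22:-→d23:-→d24:H6→d25:-→d26:- -> H6
  lookup 230.64.0.22: bits 111001100100 walk d0:-→d1:H3→d2:-→d3:H5→d4:-→d5:-→d6:-→d7:-→d8:-→d9:-→d10:-→d11:-→d12:H5 -> H5
  add 230.79.117.32/28 -> H5 at depth 28
  lookup 209.117.80.242: bits 11 walk d0:-→d1:H3→d2:- -> H3
  - 91.151.100.0/23 clear@23
  lookup 230.64.242.3: bits 111001100100 walk d0:-→d1:H3→d2:-→d3:H5→d4:-→d5:-→d6:-→d7:-→d8:-→d9:-→d10:-→d11:-→d12:H5 -> H5
  lookup 95.169.134.186: bits 01011 walk d0:-→d1:-→d2:-→d3:-→d4:-→d5:- -> no-route
  lookup 230.79.117.32: bits 1110011001001111011101010010 walk d0:-→d1:H3→d2:-→d3:H5→d4:-→d5:-→d6:-→d7:-→d8:-→d9:-→d10:-→d11:-→d12:H5→d13:-→d14:-→d15:-→d16:-→d17:-→d18:-→d19:-→d20:-→d21:-→d22:-→d23:-→d24:H6→d25:-→d26:-→d27:-→d28:H5 -> H5
  lookup 91.151.101.189: bits 01011011100101110110010110111101 walk d0:-→d1:-→d2:-→d3:-→d4:-→d5:-→d6:-→d7:-→d8:-→d9:-→d10:-→d11:-→d12:-→d13:-→d14:-→d15:-→d16:H7→d17:-→d18:-→d19:-→d20:-→d21:-→d22:-→d23:-→d24:-→d25:-→d26:-→d27:-→d28:-→d29:-→d30:-→d31:-→d32:H7 -> H7
  lookup 33.168.94.191: bits 0 walk d0:-→d1:- -> no-route
  lookup 136.219.146.22: bits 1 walk d0:-→d1:H3 -> H3
  - 91.151.0.0/16 clear@16
  lookup 230.64.0.0: bits 111001100100 walk d0:-→d1:H3→d2:-→d3:H5→d4:-→d5:-→d6:-→d7:-→d8:-→d9:-→d10:-→d11:-→d12:H5 -> H5
  add 230.79.117.0/24 -> H2 at depth 24

== LOOKUPS ==
["H2","H4","H4","H5","H5","H7","H3","H6","H6","H5","H3","H5","no-route","H5","H7","no-route","H3","H5"]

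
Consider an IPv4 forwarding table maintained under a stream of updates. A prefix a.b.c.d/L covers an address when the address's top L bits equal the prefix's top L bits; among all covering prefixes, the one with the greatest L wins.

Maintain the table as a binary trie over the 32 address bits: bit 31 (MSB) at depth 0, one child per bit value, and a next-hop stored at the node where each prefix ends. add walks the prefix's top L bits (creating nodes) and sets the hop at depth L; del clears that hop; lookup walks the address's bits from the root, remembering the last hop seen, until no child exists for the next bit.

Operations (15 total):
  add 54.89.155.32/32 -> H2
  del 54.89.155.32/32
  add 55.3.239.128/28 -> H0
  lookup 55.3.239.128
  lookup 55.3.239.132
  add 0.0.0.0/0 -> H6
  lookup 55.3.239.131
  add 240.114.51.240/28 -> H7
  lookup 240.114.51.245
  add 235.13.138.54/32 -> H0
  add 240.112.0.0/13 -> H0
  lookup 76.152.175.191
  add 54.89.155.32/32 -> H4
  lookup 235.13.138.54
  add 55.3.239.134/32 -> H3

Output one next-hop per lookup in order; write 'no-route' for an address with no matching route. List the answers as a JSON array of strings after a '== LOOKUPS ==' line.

Trace:
  add 54.89.155.32/32 -> H2 at depth 32
  - 54.89.155.32/32 clear@32
  add 55.3.239.128/28 -> H0 at depth 28
  Q 55.3.239.128: descend 0011011100000011111011111000 ; hops seen [H0] ; pick H0
  Q 55.3.239.132: descend 0011011100000011111011111000 ; hops seen [H0] ; pick H0
  add 0.0.0.0/0 -> H6 at depth 0
  Q 55.3.239.131: descend 0011011100000011111011111000 ; hops seen [H6,H0] ; pick H0
  add 240.114.51.240/28 -> H7 at depth 28
  Q 240.114.51.245: descend 1111000001110010001100111111 ; hops seen [H6,H7] ; pick H7
  add 235.13.138.54/32 -> H0 at depth 32
  add 240.112.0.0/13 -> H0 at depth 13
  Q 76.152.175.191: descend 0 ; hops seen [H6] ; pick H6
  add 54.89.155.32/32 -> H4 at depth 32
  Q 235.13.138.54: descend 11101011000011011000101000110110 ; hops seen [H6,H0] ; pick H0
  add 55.3.239.134/32 -> H3 at depth 32

== LOOKUPS ==
["H0","H0","H0","H7","H6","H0"]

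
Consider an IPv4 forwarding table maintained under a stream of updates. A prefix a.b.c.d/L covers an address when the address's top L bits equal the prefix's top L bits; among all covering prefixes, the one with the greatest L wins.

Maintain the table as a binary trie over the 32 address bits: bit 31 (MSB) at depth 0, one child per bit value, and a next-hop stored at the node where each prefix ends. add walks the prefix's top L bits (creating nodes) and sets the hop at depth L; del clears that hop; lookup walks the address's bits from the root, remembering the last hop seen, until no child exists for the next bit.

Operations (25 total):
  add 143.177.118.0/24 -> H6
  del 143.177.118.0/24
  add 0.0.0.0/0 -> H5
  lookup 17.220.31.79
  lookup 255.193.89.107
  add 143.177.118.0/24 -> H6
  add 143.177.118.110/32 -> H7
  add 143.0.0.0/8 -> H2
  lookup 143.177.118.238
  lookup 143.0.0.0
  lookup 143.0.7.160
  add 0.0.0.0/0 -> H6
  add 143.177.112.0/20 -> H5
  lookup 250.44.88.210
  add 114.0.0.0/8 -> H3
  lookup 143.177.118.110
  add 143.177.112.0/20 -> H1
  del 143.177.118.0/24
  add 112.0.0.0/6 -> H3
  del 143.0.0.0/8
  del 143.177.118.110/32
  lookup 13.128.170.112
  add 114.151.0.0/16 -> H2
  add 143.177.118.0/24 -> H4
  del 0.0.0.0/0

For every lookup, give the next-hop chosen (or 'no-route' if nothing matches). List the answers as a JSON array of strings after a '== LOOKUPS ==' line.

Process each operation:
  add 143.177.118.0/24 -> H6 at depth 24
  - 143.177.118.0/24 clear@24
  add 0.0.0.0/0 -> H5 at depth 0
  lookup 17.220.31.79: bits ε walk d0:H5 -> H5
  lookup 255.193.89.107: bits 1 walk d0:H5→d1:- -> H5
  add 143.177.118.0/24 -> H6 at depth 24
  add 143.177.118.110/32 -> H7 at depth 32
  add 143.0.0.0/8 -> H2 at depth 8
  lookup 143.177.118.238: bits 100011111011000101110110 walk d0:H5→d1:-→d2:-→d3:-→d4:-→d5:-→d6:-→d7:-→d8:H2→d9:-→d10:-→d11:-→d12:-→d13:-→d14:-→d15:-→d16:-→d17:-→d18:-→d19:-→d20:-→d21:-→d22:-→d23:-→d24:H6 -> H6
  lookup 143.0.0.0: bits 10001111 walk d0:H5→d1:-→d2:-→d3:-→d4:-→d5:-→d6:-→d7:-→d8:H2 -> H2
  lookup 143.0.7.160: bits 10001111 walk d0:H5→d1:-→d2:-→d3:-→d4:-→d5:-→d6:-→d7:-→d8:H2 -> H2
  add 0.0.0.0/0 -> H6 at depth 0
  add 143.177.112.0/20 -> H5 at depth 20
  lookup 250.44.88.210: bits 1 walk d0:H6→d1:- -> H6
  add 114.0.0.0/8 -> H3 at depth 8
  lookup 143.177.118.110: bits 10001111101100010111011001101110 walk d0:H6→d1:-→d2:-→d3:-→d4:-→d5:-→d6:-→d7:-→d8:H2→d9:-→d10:-→d11:-→d12:-→d13:-→d14:-→d15:-→d16:-→d17:-→d18:-→d19:-→d20:H5→d21:-→d22:-→d23:-→d24:H6→d25:-→d26:-→d27:-→d28:-→d29:-→d30:-→d31:-→d32:H7 -> H7
  add 143.177.112.0/20 -> H1 at depth 20
  - 143.177.118.0/24 clear@24
  add 112.0.0.0/6 -> H3 at depth 6
  - 143.0.0.0/8 clear@8
  - 143.177.118.110/32 clear@32
  lookup 13.128.170.112: bits 0 walk d0:H6→d1:- -> H6
  add 114.151.0.0/16 -> H2 at depth 16
  add 143.177.118.0/24 -> H4 at depth 24
  - 0.0.0.0/0 clear@0

== LOOKUPS ==
["H5","H5","H6","H2","H2","H6","H7","H6"]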